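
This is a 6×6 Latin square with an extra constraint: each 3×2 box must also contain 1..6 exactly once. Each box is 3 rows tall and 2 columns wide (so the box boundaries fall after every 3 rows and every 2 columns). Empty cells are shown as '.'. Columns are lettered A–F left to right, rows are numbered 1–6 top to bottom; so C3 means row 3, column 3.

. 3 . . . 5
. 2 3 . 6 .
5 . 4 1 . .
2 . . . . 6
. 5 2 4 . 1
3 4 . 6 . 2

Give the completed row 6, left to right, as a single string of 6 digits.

341652

C1 = 6: row 1 has {3,5}; col 3 has {2,3,4}; box has {1,3,4} → only 6 remains.
D1 = 2: row 1 has {3,5,6}; col 4 has {1,4,6}; box has {1,3,4,6} → only 2 remains.
D2 = 5: row 2 has {2,3,6}; col 4 has {1,2,4,6}; box has {1,2,3,4,6} → only 5 remains.
F2 = 4: row 2 has {2,3,5,6}; col 6 has {1,2,5,6}; box has {5,6} → only 4 remains.
B3 = 6: row 3 has {1,4,5}; col 2 has {2,3,4,5}; box has {2,3,5} → only 6 remains.
F3 = 3: row 3 has {1,4,5,6}; col 6 has {1,2,4,5,6}; box has {4,5,6} → only 3 remains.
B4 = 1: row 4 has {2,6}; col 2 has {2,3,4,5,6}; box has {2,3,4,5} → only 1 remains.
C4 = 5: row 4 has {1,2,6}; col 3 has {2,3,4,6}; box has {2,4,6} → only 5 remains.
D4 = 3: row 4 has {1,2,5,6}; col 4 has {1,2,4,5,6}; box has {2,4,5,6} → only 3 remains.
E4 = 4: row 4 has {1,2,3,5,6}; col 5 has {6}; box has {1,2,6} → only 4 remains.
A5 = 6: row 5 has {1,2,4,5}; col 1 has {2,3,5}; box has {1,2,3,4,5} → only 6 remains.
E5 = 3: row 5 has {1,2,4,5,6}; col 5 has {4,6}; box has {1,2,4,6} → only 3 remains.
C6 = 1: row 6 has {2,3,4,6}; col 3 has {2,3,4,5,6}; box has {2,3,4,5,6} → only 1 remains.
E6 = 5: row 6 has {1,2,3,4,6}; col 5 has {3,4,6}; box has {1,2,3,4,6} → only 5 remains.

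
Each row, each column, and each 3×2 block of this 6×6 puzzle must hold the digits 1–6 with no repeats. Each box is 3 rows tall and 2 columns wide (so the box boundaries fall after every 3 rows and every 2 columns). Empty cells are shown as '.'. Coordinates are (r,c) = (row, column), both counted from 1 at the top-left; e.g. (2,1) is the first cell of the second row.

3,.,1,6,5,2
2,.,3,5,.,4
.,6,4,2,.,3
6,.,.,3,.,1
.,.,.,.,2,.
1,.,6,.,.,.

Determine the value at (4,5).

(1,2) = 4 (sole candidate).
(2,2) = 1 (sole candidate).
(2,5) = 6 (sole candidate).
(3,1) = 5 (sole candidate).
(3,5) = 1 (sole candidate).
(4,5) = 4: row 4 has {1,3,6}; col 5 has {1,2,5,6}; box has {1,2} → only 4 remains.

4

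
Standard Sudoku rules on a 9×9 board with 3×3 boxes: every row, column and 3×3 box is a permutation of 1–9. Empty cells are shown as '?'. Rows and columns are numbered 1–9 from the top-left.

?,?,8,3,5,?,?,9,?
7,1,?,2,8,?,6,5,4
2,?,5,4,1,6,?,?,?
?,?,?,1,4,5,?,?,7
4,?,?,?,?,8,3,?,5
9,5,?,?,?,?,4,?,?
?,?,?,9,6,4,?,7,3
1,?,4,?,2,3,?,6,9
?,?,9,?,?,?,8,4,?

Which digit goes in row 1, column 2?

row 1, column 1 = 6: row 1 has {3,5,8,9}; col 1 has {1,2,4,7,9}; box has {1,2,5,7,8} → only 6 remains.
row 1, column 2 = 4: row 1 has {3,5,6,8,9}; col 2 has {1,5}; box has {1,2,5,6,7,8} → only 4 remains.

4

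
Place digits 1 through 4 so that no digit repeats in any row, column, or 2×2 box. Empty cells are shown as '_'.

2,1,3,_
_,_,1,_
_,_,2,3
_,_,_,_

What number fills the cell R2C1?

4

R1C4 = 4: row 1 has {1,2,3}; col 4 has {3}; box has {1,3} → only 4 remains.
R2C4 = 2: row 2 has {1}; col 4 has {3,4}; box has {1,3,4} → only 2 remains.
R3C2 = 4: row 3 has {2,3}; col 2 has {1}; box has {} → only 4 remains.
R4C3 = 4: row 4 has {}; col 3 has {1,2,3}; box has {2,3} → only 4 remains.
R4C4 = 1: row 4 has {4}; col 4 has {2,3,4}; box has {2,3,4} → only 1 remains.
R2C2 = 3: row 2 has {1,2}; col 2 has {1,4}; box has {1,2} → only 3 remains.
R3C1 = 1: row 3 has {2,3,4}; col 1 has {2}; box has {4} → only 1 remains.
R4C1 = 3: row 4 has {1,4}; col 1 has {1,2}; box has {1,4} → only 3 remains.
R4C2 = 2: row 4 has {1,3,4}; col 2 has {1,3,4}; box has {1,3,4} → only 2 remains.
R2C1 = 4: row 2 has {1,2,3}; col 1 has {1,2,3}; box has {1,2,3} → only 4 remains.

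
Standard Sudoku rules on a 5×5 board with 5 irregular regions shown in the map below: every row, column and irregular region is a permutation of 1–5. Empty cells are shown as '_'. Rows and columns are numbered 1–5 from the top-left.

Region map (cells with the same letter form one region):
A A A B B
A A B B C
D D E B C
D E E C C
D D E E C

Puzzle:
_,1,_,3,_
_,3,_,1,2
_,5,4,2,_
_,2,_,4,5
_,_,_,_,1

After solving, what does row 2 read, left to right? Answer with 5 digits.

R1C5 = 4: row 1 has {1,3}; col 5 has {1,2,5}; region has {1,2,3} → only 4 remains.
R2C3 = 5: row 2 has {1,2,3}; col 3 has {4}; region has {1,2,3,4} → only 5 remains.
R3C5 = 3: row 3 has {2,4,5}; col 5 has {1,2,4,5}; region has {1,2,4,5} → only 3 remains.
R5C2 = 4: row 5 has {1}; col 2 has {1,2,3,5}; region has {5} → only 4 remains.
R5C3 = 3: row 5 has {1,4}; col 3 has {4,5}; region has {2,4} → only 3 remains.
R5C4 = 5: row 5 has {1,3,4}; col 4 has {1,2,3,4}; region has {2,3,4} → only 5 remains.
R1C3 = 2: row 1 has {1,3,4}; col 3 has {3,4,5}; region has {1,3} → only 2 remains.
R2C1 = 4: row 2 has {1,2,3,5}; col 1 has {}; region has {1,2,3} → only 4 remains.

43512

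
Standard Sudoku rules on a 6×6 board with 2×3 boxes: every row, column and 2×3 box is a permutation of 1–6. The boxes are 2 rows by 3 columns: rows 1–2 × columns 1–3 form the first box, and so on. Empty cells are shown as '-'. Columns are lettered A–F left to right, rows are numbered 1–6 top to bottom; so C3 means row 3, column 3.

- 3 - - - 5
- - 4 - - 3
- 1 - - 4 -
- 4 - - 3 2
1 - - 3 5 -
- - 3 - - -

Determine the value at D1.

F3 = 6: row 3 has {1,4}; col 6 has {2,3,5}; box has {2,3,4} → only 6 remains.
F5 = 4: row 5 has {1,3,5}; col 6 has {2,3,5,6}; box has {3,5} → only 4 remains.
F6 = 1: row 6 has {3}; col 6 has {2,3,4,5,6}; box has {3,4,5} → only 1 remains.
D3 = 5: row 3 has {1,4,6}; col 4 has {3}; box has {2,3,4,6} → only 5 remains.
D4 = 1: row 4 has {2,3,4}; col 4 has {3,5}; box has {2,3,4,5,6} → only 1 remains.
C3 = 2: row 3 has {1,4,5,6}; col 3 has {3,4}; box has {1,4} → only 2 remains.
C5 = 6: row 5 has {1,3,4,5}; col 3 has {2,3,4}; box has {1,3} → only 6 remains.
C1 = 1: row 1 has {3,5}; col 3 has {2,3,4,6}; box has {3,4} → only 1 remains.
A3 = 3: row 3 has {1,2,4,5,6}; col 1 has {1}; box has {1,2,4} → only 3 remains.
C4 = 5: row 4 has {1,2,3,4}; col 3 has {1,2,3,4,6}; box has {1,2,3,4} → only 5 remains.
B5 = 2: row 5 has {1,3,4,5,6}; col 2 has {1,3,4}; box has {1,3,6} → only 2 remains.
B6 = 5: row 6 has {1,3}; col 2 has {1,2,3,4}; box has {1,2,3,6} → only 5 remains.
B2 = 6: row 2 has {3,4}; col 2 has {1,2,3,4,5}; box has {1,3,4} → only 6 remains.
D2 = 2: row 2 has {3,4,6}; col 4 has {1,3,5}; box has {3,5} → only 2 remains.
E2 = 1: row 2 has {2,3,4,6}; col 5 has {3,4,5}; box has {2,3,5} → only 1 remains.
A4 = 6: row 4 has {1,2,3,4,5}; col 1 has {1,3}; box has {1,2,3,4,5} → only 6 remains.
A6 = 4: row 6 has {1,3,5}; col 1 has {1,3,6}; box has {1,2,3,5,6} → only 4 remains.
D6 = 6: row 6 has {1,3,4,5}; col 4 has {1,2,3,5}; box has {1,3,4,5} → only 6 remains.
E6 = 2: row 6 has {1,3,4,5,6}; col 5 has {1,3,4,5}; box has {1,3,4,5,6} → only 2 remains.
A1 = 2: row 1 has {1,3,5}; col 1 has {1,3,4,6}; box has {1,3,4,6} → only 2 remains.
D1 = 4: row 1 has {1,2,3,5}; col 4 has {1,2,3,5,6}; box has {1,2,3,5} → only 4 remains.

4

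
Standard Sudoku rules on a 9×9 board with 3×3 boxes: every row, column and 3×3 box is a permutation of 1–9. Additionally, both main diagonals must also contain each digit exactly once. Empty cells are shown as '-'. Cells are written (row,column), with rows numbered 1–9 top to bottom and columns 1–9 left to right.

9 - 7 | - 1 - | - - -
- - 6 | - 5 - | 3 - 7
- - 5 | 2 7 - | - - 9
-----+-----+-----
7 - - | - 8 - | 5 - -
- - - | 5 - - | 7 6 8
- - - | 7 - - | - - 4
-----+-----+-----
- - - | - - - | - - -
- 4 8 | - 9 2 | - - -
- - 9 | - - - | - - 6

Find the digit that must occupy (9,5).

3

(8,7) = 1: row 8 has {2,4,8,9}; col 7 has {3,5,7}; box has {6} → only 1 remains.
(7,8) = 9: in row 7, 9 can only go here (every other open cell in that row sees a 9).
(8,8) = 7: in row 8, 7 can only go here (every other open cell in that row sees a 7).
(2,4) = 9: in column 4, 9 can only go here (every other open cell in that column sees a 9).
(6,7) = 9: in column 7, 9 can only go here (every other open cell in that column sees a 9).
(4,9) = 1: in column 9, 1 can only go here (every other open cell in that column sees a 1).
(4,6) = 9: in anti-diagonal, 9 can only go here (every other open cell in that diagonal sees a 9).
(4,2) = 6: in row 4, 6 can only go here (every other open cell in that row sees a 6).
(5,2) = 9: in row 5, 9 can only go here (every other open cell in that row sees a 9).
(6,5) = 6: in row 6, 6 can only go here (every other open cell in that row sees a 6).
(5,5) = 2: in column 5, 2 can only go here (every other open cell in that column sees a 2).
(1,9) = 5: row 1 has {1,7,9}; col 9 has {1,4,6,7,8,9}; box has {3,7,9}; anti-diagonal has {2,4,7,9} → only 5 remains.
(8,9) = 3: row 8 has {1,2,4,7,8,9}; col 9 has {1,4,5,6,7,8,9}; box has {1,6,7,9} → only 3 remains.
(7,9) = 2: row 7 has {9}; col 9 has {1,3,4,5,6,7,8,9}; box has {1,3,6,7,9} → only 2 remains.
(8,4) = 6: row 8 has {1,2,3,4,7,8,9}; col 4 has {2,5,7,9}; box has {2,9} → only 6 remains.
(8,1) = 5: row 8 has {1,2,3,4,6,7,8,9}; col 1 has {7,9}; box has {4,8,9} → only 5 remains.
(2,1) = 2: in row 2, 2 can only go here (every other open cell in that row sees a 2).
(2,6) = 4: in row 2, 4 can only go here (every other open cell in that row sees a 4).
(6,2) = 5: in row 6, 5 can only go here (every other open cell in that row sees a 5).
(6,1) = 8: in row 6, 8 can only go here (every other open cell in that row sees an 8).
(7,6) = 5: in row 7, 5 can only go here (every other open cell in that row sees a 5).
(7,1) = 6: in row 7, 6 can only go here (every other open cell in that row sees a 6).
(7,2) = 7: in row 7, 7 can only go here (every other open cell in that row sees a 7).
(9,2) = 2: in row 9, 2 can only go here (every other open cell in that row sees a 2).
(9,8) = 5: in row 9, 5 can only go here (every other open cell in that row sees a 5).
(9,6) = 7: in row 9, 7 can only go here (every other open cell in that row sees a 7).
(1,7) = 2: in column 7, 2 can only go here (every other open cell in that column sees a 2).
(1,8) = 4: in row 1, 4 can only go here (every other open cell in that row sees a 4).
(1,6) = 6: in row 1, 6 can only go here (every other open cell in that row sees a 6).
(3,1) = 4: in row 3, 4 can only go here (every other open cell in that row sees a 4).
(3,7) = 6: in row 3, 6 can only go here (every other open cell in that row sees a 6).
(5,3) = 4: in row 5, 4 can only go here (every other open cell in that row sees a 4).
(4,4) = 4: in row 4, 4 can only go here (every other open cell in that row sees a 4).
(7,7) = 8: row 7 has {2,5,6,7,9}; col 7 has {1,2,3,5,6,7,9}; box has {1,2,3,5,6,7,9}; main diagonal has {2,4,5,6,7,9} → only 8 remains.
(9,7) = 4: row 9 has {2,5,6,7,9}; col 7 has {1,2,3,5,6,7,8,9}; box has {1,2,3,5,6,7,8,9} → only 4 remains.
(2,2) = 1: row 2 has {2,3,4,5,6,7,9}; col 2 has {2,4,5,6,7,9}; box has {2,4,5,6,7,9}; main diagonal has {2,4,5,6,7,8,9} → only 1 remains.
(2,8) = 8: row 2 has {1,2,3,4,5,6,7,9}; col 8 has {4,5,6,7,9}; box has {2,3,4,5,6,7,9}; anti-diagonal has {2,4,5,6,7,9} → only 8 remains.
(3,8) = 1: row 3 has {2,4,5,6,7,9}; col 8 has {4,5,6,7,8,9}; box has {2,3,4,5,6,7,8,9} → only 1 remains.
(6,6) = 3: row 6 has {4,5,6,7,8,9}; col 6 has {2,4,5,6,7,9}; box has {2,4,5,6,7,8,9}; main diagonal has {1,2,4,5,6,7,8,9} → only 3 remains.
(6,8) = 2: row 6 has {3,4,5,6,7,8,9}; col 8 has {1,4,5,6,7,8,9}; box has {1,4,5,6,7,8,9} → only 2 remains.
(9,5) = 3: row 9 has {2,4,5,6,7,9}; col 5 has {1,2,5,6,7,8,9}; box has {2,5,6,7,9} → only 3 remains.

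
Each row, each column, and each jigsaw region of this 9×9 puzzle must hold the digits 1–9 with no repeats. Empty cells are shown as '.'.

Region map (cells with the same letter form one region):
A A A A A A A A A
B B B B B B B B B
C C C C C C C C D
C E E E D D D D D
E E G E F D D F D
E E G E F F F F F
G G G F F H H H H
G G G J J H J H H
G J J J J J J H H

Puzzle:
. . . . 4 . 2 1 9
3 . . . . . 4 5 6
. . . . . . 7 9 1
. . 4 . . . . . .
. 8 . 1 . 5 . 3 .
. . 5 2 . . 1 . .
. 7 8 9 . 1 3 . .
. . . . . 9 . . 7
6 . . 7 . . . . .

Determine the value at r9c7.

r2c4 = 8 (sole candidate).
r4c1 = 1 (hidden single in row 4).
r5c9 = 4 (hidden single in row 5).
r6c9 = 8 (sole candidate).
r6c2 = 3 (hidden single in row 6).
r6c1 = 9 (hidden single in row 6).
r5c1 = 7 (sole candidate).
r4c9 = 3 (hidden single in column 9).
r7c5 = 5 (hidden single in region F).
r7c9 = 2 (sole candidate).
r9c9 = 5 (sole candidate).
r7c1 = 4 (sole candidate).
r7c8 = 6 (sole candidate).
r8c1 = 2 (sole candidate).
r8c2 = 1 (sole candidate).
r8c3 = 3 (sole candidate).
r5c3 = 9 (sole candidate).
r5c7 = 6 (sole candidate).
r5c5 = 2 (sole candidate).
r8c7 = 5 (hidden single in column 7).
r4c8 = 2 (hidden single in column 8).
r6c8 = 7 (hidden single in column 8).
r6c5 = 6 (sole candidate).
r6c6 = 4 (sole candidate).
r8c5 = 8 (sole candidate).
r8c8 = 4 (sole candidate).
r9c7 = 9: row 9 has {5,6,7}; col 7 has {1,2,3,4,5,6,7}; region has {5,7,8} → only 9 remains.

9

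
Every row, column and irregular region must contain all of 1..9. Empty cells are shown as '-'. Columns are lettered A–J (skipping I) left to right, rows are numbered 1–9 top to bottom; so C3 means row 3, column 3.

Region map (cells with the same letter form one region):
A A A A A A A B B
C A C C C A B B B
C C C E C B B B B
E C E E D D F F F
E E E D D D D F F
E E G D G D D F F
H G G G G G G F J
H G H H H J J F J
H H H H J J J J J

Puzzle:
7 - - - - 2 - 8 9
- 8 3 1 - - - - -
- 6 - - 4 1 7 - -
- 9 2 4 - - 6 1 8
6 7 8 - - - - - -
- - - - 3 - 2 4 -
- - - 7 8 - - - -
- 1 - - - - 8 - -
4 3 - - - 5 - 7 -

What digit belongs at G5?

C3 = 5: row 3 has {1,4,6,7}; col 3 has {2,3,8}; region has {1,3,4,6,9} → only 5 remains.
B6 = 5: row 6 has {2,3,4}; col 2 has {1,3,6,7,8,9}; region has {2,4,6,7,8} → only 5 remains.
J6 = 7: row 6 has {2,3,4,5}; col 9 has {8,9}; region has {1,4,6,8} → only 7 remains.
B1 = 4: row 1 has {2,7,8,9}; col 2 has {1,3,5,6,7,8,9}; region has {2,7,8} → only 4 remains.
A2 = 2: row 2 has {1,3,8}; col 1 has {4,6,7}; region has {1,3,4,5,6,9} → only 2 remains.
E2 = 7: row 2 has {1,2,3,8}; col 5 has {3,4,8}; region has {1,2,3,4,5,6,9} → only 7 remains.
A3 = 8: row 3 has {1,4,5,6,7}; col 1 has {2,4,6,7}; region has {1,2,3,4,5,6,7,9} → only 8 remains.
A4 = 3: row 4 has {1,2,4,6,8,9}; col 1 has {2,4,6,7,8}; region has {2,4,5,6,7,8} → only 3 remains.
E4 = 5: row 4 has {1,2,3,4,6,8,9}; col 5 has {3,4,7,8}; region has {2} → only 5 remains.
F4 = 7: row 4 has {1,2,3,4,5,6,8,9}; col 6 has {1,2,5}; region has {2,5} → only 7 remains.
B7 = 2: row 7 has {7,8}; col 2 has {1,3,4,5,6,7,8,9}; region has {1,3,7,8} → only 2 remains.
D3 = 9: row 3 has {1,4,5,6,7,8}; col 4 has {1,4,7}; region has {2,3,4,5,6,7,8} → only 9 remains.
D5 = 3: row 5 has {6,7,8}; col 4 has {1,4,7,9}; region has {2,5,7} → only 3 remains.
A6 = 1: row 6 has {2,3,4,5,7}; col 1 has {2,3,4,6,7,8}; region has {2,3,4,5,6,7,8,9} → only 1 remains.
G1 = 3: in row 1, 3 can only go here (every other open cell in that row sees a 3).
D1 = 5: in row 1, 5 can only go here (every other open cell in that row sees a 5).
F2 = 9: in row 2, 9 can only go here (every other open cell in that row sees a 9).
F5 = 4: row 5 has {3,6,7,8}; col 6 has {1,2,5,7,9}; region has {2,3,5,7} → only 4 remains.
F7 = 6: row 7 has {2,7,8}; col 6 has {1,2,4,5,7,9}; region has {1,2,3,7,8} → only 6 remains.
F8 = 3: row 8 has {1,8}; col 6 has {1,2,4,5,6,7,9}; region has {5,7,8} → only 3 remains.
C6 = 9: row 6 has {1,2,3,4,5,7}; col 3 has {2,3,5,8}; region has {1,2,3,6,7,8} → only 9 remains.
F6 = 8: row 6 has {1,2,3,4,5,7,9}; col 6 has {1,2,3,4,5,6,7,9}; region has {2,3,4,5,7} → only 8 remains.
C7 = 4: row 7 has {2,6,7,8}; col 3 has {2,3,5,8,9}; region has {1,2,3,6,7,8,9} → only 4 remains.
G7 = 5: row 7 has {2,4,6,7,8}; col 7 has {2,3,6,7,8}; region has {1,2,3,4,6,7,8,9} → only 5 remains.
J7 = 1: row 7 has {2,4,5,6,7,8}; col 9 has {7,8,9}; region has {3,5,7,8} → only 1 remains.
G9 = 9: row 9 has {3,4,5,7}; col 7 has {2,3,5,6,7,8}; region has {1,3,5,7,8} → only 9 remains.
G2 = 4: row 2 has {1,2,3,7,8,9}; col 7 has {2,3,5,6,7,8,9}; region has {1,7,8,9} → only 4 remains.
G5 = 1: row 5 has {3,4,6,7,8}; col 7 has {2,3,4,5,6,7,8,9}; region has {2,3,4,5,7,8} → only 1 remains.

1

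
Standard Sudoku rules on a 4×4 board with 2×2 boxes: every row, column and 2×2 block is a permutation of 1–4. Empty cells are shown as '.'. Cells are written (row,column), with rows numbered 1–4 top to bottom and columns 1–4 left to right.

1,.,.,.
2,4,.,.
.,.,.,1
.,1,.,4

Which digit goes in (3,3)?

(1,2) = 3 (sole candidate).
(1,4) = 2 (sole candidate).
(2,4) = 3 (sole candidate).
(3,2) = 2 (sole candidate).
(3,3) = 3: row 3 has {1,2}; col 3 has {}; box has {1,4} → only 3 remains.

3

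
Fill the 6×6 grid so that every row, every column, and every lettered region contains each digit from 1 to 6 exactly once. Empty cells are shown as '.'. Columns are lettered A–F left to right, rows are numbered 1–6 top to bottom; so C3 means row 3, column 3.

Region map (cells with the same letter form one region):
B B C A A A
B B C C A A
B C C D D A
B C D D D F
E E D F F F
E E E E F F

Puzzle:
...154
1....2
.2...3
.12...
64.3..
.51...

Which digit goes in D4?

E2 = 6 (sole candidate).
C5 = 5 (sole candidate).
F5 = 1 (sole candidate).
D6 = 2 (sole candidate).
E6 = 4 (sole candidate).
F6 = 6 (sole candidate).
B2 = 3 (sole candidate).
C2 = 4 (sole candidate).
D2 = 5 (sole candidate).
C3 = 6 (sole candidate).
D3 = 4 (sole candidate).
E3 = 1 (sole candidate).
D4 = 6: row 4 has {1,2}; col 4 has {1,2,3,4,5}; region has {1,2,4,5} → only 6 remains.

6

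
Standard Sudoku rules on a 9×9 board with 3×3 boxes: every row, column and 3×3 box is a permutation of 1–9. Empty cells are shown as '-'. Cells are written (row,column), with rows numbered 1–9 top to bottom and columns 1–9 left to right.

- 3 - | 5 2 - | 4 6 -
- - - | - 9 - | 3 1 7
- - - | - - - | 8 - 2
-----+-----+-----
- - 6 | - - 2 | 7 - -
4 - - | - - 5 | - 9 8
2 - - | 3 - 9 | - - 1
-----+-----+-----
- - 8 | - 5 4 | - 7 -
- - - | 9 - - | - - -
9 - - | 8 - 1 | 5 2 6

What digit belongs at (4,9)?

(1,9) = 9 (sole candidate).
(3,8) = 5 (sole candidate).
(6,7) = 6 (sole candidate).
(6,8) = 4 (sole candidate).
(7,9) = 3 (sole candidate).
(8,7) = 1 (sole candidate).
(8,8) = 8 (sole candidate).
(8,9) = 4 (sole candidate).
(4,8) = 3 (sole candidate).
(4,9) = 5: row 4 has {2,3,6,7}; col 9 has {1,2,3,4,6,7,8,9}; box has {1,3,4,6,7,8,9} → only 5 remains.

5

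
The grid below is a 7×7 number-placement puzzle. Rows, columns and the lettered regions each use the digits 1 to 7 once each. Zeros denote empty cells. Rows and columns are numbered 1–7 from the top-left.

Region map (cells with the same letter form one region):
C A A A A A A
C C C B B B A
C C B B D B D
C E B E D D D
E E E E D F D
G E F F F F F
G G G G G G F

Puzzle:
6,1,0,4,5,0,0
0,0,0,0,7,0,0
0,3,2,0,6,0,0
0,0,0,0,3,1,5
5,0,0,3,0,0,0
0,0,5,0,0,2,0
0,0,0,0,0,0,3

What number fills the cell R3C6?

R1C7 = 2 (hidden single in row 1).
R2C7 = 6 (sole candidate).
R2C6 = 3 (hidden single in row 2).
R1C6 = 7 (sole candidate).
R1C3 = 3 (sole candidate).
R5C3 = 1 (hidden single in row 5).
R2C3 = 4 (sole candidate).
R4C3 = 6 (sole candidate).
R7C3 = 7 (sole candidate).
R4C2 = 4 (hidden single in row 4).
R6C1 = 3 (hidden single in row 6).
R7C1 = 4 (hidden single in column 1).
R6C7 = 1 (hidden single in column 7).
R6C5 = 4 (sole candidate).
R5C5 = 2 (sole candidate).
R5C6 = 6 (sole candidate).
R6C4 = 7 (sole candidate).
R7C5 = 1 (sole candidate).
R7C6 = 5 (sole candidate).
R3C6 = 4: row 3 has {2,3,6}; col 6 has {1,2,3,5,6,7}; region has {2,3,6,7} → only 4 remains.

4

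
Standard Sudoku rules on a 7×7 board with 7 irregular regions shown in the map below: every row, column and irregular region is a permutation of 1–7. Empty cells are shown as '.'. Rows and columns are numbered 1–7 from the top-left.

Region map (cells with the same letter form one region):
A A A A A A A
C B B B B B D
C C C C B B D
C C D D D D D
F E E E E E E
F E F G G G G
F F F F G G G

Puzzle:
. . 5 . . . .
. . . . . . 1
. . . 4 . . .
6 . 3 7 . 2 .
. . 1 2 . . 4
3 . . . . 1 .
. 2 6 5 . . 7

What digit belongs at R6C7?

R4C7 = 5 (sole candidate).
R5C1 = 7 (sole candidate).
R6C3 = 4 (sole candidate).
R6C4 = 6 (sole candidate).
R6C7 = 2: row 6 has {1,3,4,6}; col 7 has {1,4,5,7}; region has {1,6,7} → only 2 remains.

2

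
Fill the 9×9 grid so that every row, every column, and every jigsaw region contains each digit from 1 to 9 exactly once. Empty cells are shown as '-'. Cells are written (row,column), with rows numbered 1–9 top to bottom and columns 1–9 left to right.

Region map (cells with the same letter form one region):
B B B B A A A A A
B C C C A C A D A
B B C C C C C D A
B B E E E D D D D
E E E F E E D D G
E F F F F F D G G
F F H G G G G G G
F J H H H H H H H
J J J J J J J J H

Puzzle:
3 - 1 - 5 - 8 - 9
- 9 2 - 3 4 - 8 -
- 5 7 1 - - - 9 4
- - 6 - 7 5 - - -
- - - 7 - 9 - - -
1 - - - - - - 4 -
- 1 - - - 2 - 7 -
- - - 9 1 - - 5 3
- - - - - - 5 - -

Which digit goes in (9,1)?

(2,4) = 5: in row 2, 5 can only go here (every other open cell in that row sees a 5).
(3,1) = 2: in row 3, 2 can only go here (every other open cell in that row sees a 2).
(1,8) = 2: in row 1, 2 can only go here (every other open cell in that row sees a 2).
(4,1) = 9: in row 4, 9 can only go here (every other open cell in that row sees a 9).
(6,7) = 7: in row 6, 7 can only go here (every other open cell in that row sees a 7).
(9,6) = 1: in column 6, 1 can only go here (every other open cell in that column sees a 1).
(7,7) = 9: in column 7, 9 can only go here (every other open cell in that column sees a 9).
(7,4) = 3: in row 7, 3 can only go here (every other open cell in that row sees a 3).
(4,2) = 8: in region B, 8 can only go here (every other open cell in that region sees an 8).
(5,9) = 1: in region G, 1 can only go here (every other open cell in that region sees a 1).
(4,9) = 2: row 4 has {5,6,7,8,9}; col 9 has {1,3,4,9}; region has {5,7,8,9} → only 2 remains.
(4,4) = 4: row 4 has {2,5,6,7,8,9}; col 4 has {1,3,5,7,9}; region has {1,6,7,9} → only 4 remains.
(1,4) = 6: row 1 has {1,2,3,5,8,9}; col 4 has {1,3,4,5,7,9}; region has {1,2,3,5,8,9} → only 6 remains.
(1,6) = 7: row 1 has {1,2,3,5,6,8,9}; col 6 has {1,2,4,5,9}; region has {2,3,4,5,8,9} → only 7 remains.
(2,1) = 7: row 2 has {2,3,4,5,8,9}; col 1 has {1,2,3,9}; region has {1,2,3,5,6,8,9} → only 7 remains.
(2,9) = 6: row 2 has {2,3,4,5,7,8,9}; col 9 has {1,2,3,4,9}; region has {2,3,4,5,7,8,9} → only 6 remains.
(1,2) = 4: row 1 has {1,2,3,5,6,7,8,9}; col 2 has {1,5,8,9}; region has {1,2,3,5,6,7,8,9} → only 4 remains.
(2,7) = 1: row 2 has {2,3,4,5,6,7,8,9}; col 7 has {5,7,8,9}; region has {2,3,4,5,6,7,8,9} → only 1 remains.
(4,7) = 3: row 4 has {2,4,5,6,7,8,9}; col 7 has {1,5,7,8,9}; region has {2,5,7,8,9} → only 3 remains.
(4,8) = 1: row 4 has {2,3,4,5,6,7,8,9}; col 8 has {2,4,5,7,8,9}; region has {2,3,5,7,8,9} → only 1 remains.
(5,8) = 6: row 5 has {1,7,9}; col 8 has {1,2,4,5,7,8,9}; region has {1,2,3,5,7,8,9} → only 6 remains.
(9,8) = 3: row 9 has {1,5}; col 8 has {1,2,4,5,6,7,8,9}; region has {1,5} → only 3 remains.
(3,7) = 6: row 3 has {1,2,4,5,7,9}; col 7 has {1,3,5,7,8,9}; region has {1,2,4,5,7,9} → only 6 remains.
(5,7) = 4: row 5 has {1,6,7,9}; col 7 has {1,3,5,6,7,8,9}; region has {1,2,3,5,6,7,8,9} → only 4 remains.
(8,7) = 2: row 8 has {1,3,5,9}; col 7 has {1,3,4,5,6,7,8,9}; region has {1,3,5,9} → only 2 remains.
(3,5) = 8: row 3 has {1,2,4,5,6,7,9}; col 5 has {1,3,5,7}; region has {1,2,4,5,6,7,9} → only 8 remains.
(3,6) = 3: row 3 has {1,2,4,5,6,7,8,9}; col 6 has {1,2,4,5,7,9}; region has {1,2,4,5,6,7,8,9} → only 3 remains.
(5,5) = 2: row 5 has {1,4,6,7,9}; col 5 has {1,3,5,7,8}; region has {1,4,6,7,9} → only 2 remains.
(7,5) = 6: row 7 has {1,2,3,7,9}; col 5 has {1,2,3,5,7,8}; region has {1,2,3,4,7,9} → only 6 remains.
(5,2) = 3: row 5 has {1,2,4,6,7,9}; col 2 has {1,4,5,8,9}; region has {1,2,4,6,7,9} → only 3 remains.
(6,5) = 9: row 6 has {1,4,7}; col 5 has {1,2,3,5,6,7,8}; region has {1,7} → only 9 remains.
(9,5) = 4: row 9 has {1,3,5}; col 5 has {1,2,3,5,6,7,8,9}; region has {1,3,5} → only 4 remains.
(6,3) = 3: in row 6, 3 can only go here (every other open cell in that row sees a 3).
(6,9) = 5: in row 6, 5 can only go here (every other open cell in that row sees a 5).
(7,9) = 8: row 7 has {1,2,3,6,7,9}; col 9 has {1,2,3,4,5,6,9}; region has {1,2,3,4,5,6,7,9} → only 8 remains.
(9,9) = 7: row 9 has {1,3,4,5}; col 9 has {1,2,3,4,5,6,8,9}; region has {1,2,3,5,9} → only 7 remains.
(7,3) = 4: row 7 has {1,2,3,6,7,8,9}; col 3 has {1,2,3,6,7}; region has {1,2,3,5,7,9} → only 4 remains.
(8,3) = 8: row 8 has {1,2,3,5,9}; col 3 has {1,2,3,4,6,7}; region has {1,2,3,4,5,7,9} → only 8 remains.
(8,6) = 6: row 8 has {1,2,3,5,8,9}; col 6 has {1,2,3,4,5,7,9}; region has {1,2,3,4,5,7,8,9} → only 6 remains.
(9,3) = 9: row 9 has {1,3,4,5,7}; col 3 has {1,2,3,4,6,7,8}; region has {1,3,4,5} → only 9 remains.
(5,3) = 5: row 5 has {1,2,3,4,6,7,9}; col 3 has {1,2,3,4,6,7,8,9}; region has {1,2,3,4,6,7,9} → only 5 remains.
(6,6) = 8: row 6 has {1,3,4,5,7,9}; col 6 has {1,2,3,4,5,6,7,9}; region has {1,3,7,9} → only 8 remains.
(7,1) = 5: row 7 has {1,2,3,4,6,7,8,9}; col 1 has {1,2,3,7,9}; region has {1,3,7,8,9} → only 5 remains.
(8,1) = 4: row 8 has {1,2,3,5,6,8,9}; col 1 has {1,2,3,5,7,9}; region has {1,3,5,7,8,9} → only 4 remains.
(8,2) = 7: row 8 has {1,2,3,4,5,6,8,9}; col 2 has {1,3,4,5,8,9}; region has {1,3,4,5,9} → only 7 remains.
(5,1) = 8: row 5 has {1,2,3,4,5,6,7,9}; col 1 has {1,2,3,4,5,7,9}; region has {1,2,3,4,5,6,7,9} → only 8 remains.
(6,4) = 2: row 6 has {1,3,4,5,7,8,9}; col 4 has {1,3,4,5,6,7,9}; region has {1,3,4,5,7,8,9} → only 2 remains.
(9,1) = 6: row 9 has {1,3,4,5,7,9}; col 1 has {1,2,3,4,5,7,8,9}; region has {1,3,4,5,7,9} → only 6 remains.

6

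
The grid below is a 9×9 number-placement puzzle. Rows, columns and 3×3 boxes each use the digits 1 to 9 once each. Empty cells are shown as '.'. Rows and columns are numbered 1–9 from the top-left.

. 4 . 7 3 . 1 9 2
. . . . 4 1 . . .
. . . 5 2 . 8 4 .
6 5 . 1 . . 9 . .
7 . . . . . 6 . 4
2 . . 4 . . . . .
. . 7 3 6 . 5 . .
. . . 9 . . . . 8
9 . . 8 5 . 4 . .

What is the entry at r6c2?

r2c4 = 6 (sole candidate).
r3c6 = 9 (sole candidate).
r5c4 = 2 (sole candidate).
r1c6 = 8 (sole candidate).
r1c1 = 5 (sole candidate).
r1c3 = 6 (sole candidate).
r3c9 = 6 (hidden single in row 3).
r3c2 = 7 (hidden single in row 3).
r4c8 = 2 (hidden single in row 4).
r4c3 = 4 (hidden single in row 4).
r7c8 = 1 (sole candidate).
r7c9 = 9 (sole candidate).
r4c5 = 8 (hidden single in row 4).
r5c5 = 9 (sole candidate).
r6c5 = 7 (sole candidate).
r6c7 = 3 (sole candidate).
r8c5 = 1 (sole candidate).
r2c7 = 7 (sole candidate).
r4c6 = 3 (sole candidate).
r4c9 = 7 (sole candidate).
r5c6 = 5 (sole candidate).
r5c8 = 8 (sole candidate).
r6c6 = 6 (sole candidate).
r6c8 = 5 (sole candidate).
r6c9 = 1 (sole candidate).
r8c7 = 2 (sole candidate).
r9c9 = 3 (sole candidate).
r2c8 = 3 (sole candidate).
r2c9 = 5 (sole candidate).
r2c1 = 8 (sole candidate).
r7c1 = 4 (sole candidate).
r7c6 = 2 (sole candidate).
r8c1 = 3 (sole candidate).
r8c2 = 6 (sole candidate).
r8c3 = 5 (sole candidate).
r8c8 = 7 (sole candidate).
r9c6 = 7 (sole candidate).
r9c8 = 6 (sole candidate).
r3c1 = 1 (sole candidate).
r3c3 = 3 (sole candidate).
r5c3 = 1 (sole candidate).
r7c2 = 8 (sole candidate).
r8c6 = 4 (sole candidate).
r9c3 = 2 (sole candidate).
r2c3 = 9 (sole candidate).
r5c2 = 3 (sole candidate).
r6c2 = 9: row 6 has {1,2,3,4,5,6,7}; col 2 has {3,4,5,6,7,8}; box has {1,2,3,4,5,6,7} → only 9 remains.

9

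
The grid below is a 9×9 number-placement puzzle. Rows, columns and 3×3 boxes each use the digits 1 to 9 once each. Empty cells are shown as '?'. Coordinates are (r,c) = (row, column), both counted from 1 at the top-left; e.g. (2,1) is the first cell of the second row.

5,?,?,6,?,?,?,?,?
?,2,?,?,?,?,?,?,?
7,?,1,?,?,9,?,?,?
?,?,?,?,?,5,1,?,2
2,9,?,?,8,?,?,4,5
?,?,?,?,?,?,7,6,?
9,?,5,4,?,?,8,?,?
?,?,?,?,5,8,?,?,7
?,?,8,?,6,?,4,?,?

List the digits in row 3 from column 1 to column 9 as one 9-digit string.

(5,7) = 3: row 5 has {2,4,5,8,9}; col 7 has {1,4,7,8}; box has {1,2,4,5,6,7} → only 3 remains.
(6,2) = 5: in row 6, 5 can only go here (every other open cell in that row sees a 5).
(9,8) = 5: in row 9, 5 can only go here (every other open cell in that row sees a 5).
(8,3) = 2: in column 3, 2 can only go here (every other open cell in that column sees a 2).
(5,6) = 6: in column 6, 6 can only go here (every other open cell in that column sees a 6).
(5,3) = 7: row 5 has {2,3,4,5,6,8,9}; col 3 has {1,2,5,8}; box has {2,5,9} → only 7 remains.
(5,4) = 1: row 5 has {2,3,4,5,6,7,8,9}; col 4 has {4,6}; box has {5,6,8} → only 1 remains.
(6,1) = 1: in row 6, 1 can only go here (every other open cell in that row sees a 1).
(9,1) = 3: row 9 has {4,5,6,8}; col 1 has {1,2,5,7,9}; box has {2,5,8,9} → only 3 remains.
(6,9) = 8: in row 6, 8 can only go here (every other open cell in that row sees an 8).
(4,8) = 9: row 4 has {1,2,5}; col 8 has {4,5,6}; box has {1,2,3,4,5,6,7,8} → only 9 remains.
(6,5) = 9: in column 5, 9 can only go here (every other open cell in that column sees a 9).
(7,8) = 2: in box 9, 2 can only go here (every other open cell in that box sees a 2).
Singles propagation stalls; (3,8) is still open with candidates {3,8}.
  Try (3,8) = 3: this forces (8,8)=1, (9,9)=9, (8,7)=6, (7,9)=3, (8,1)=4; then (8,2) has no candidate left — contradiction.
So (3,8) = 8.
(1,2) = 8 (hidden single in row 1).
(2,4) = 8 (hidden single in row 2).
(2,7) = 5 (hidden single in row 2).
(3,4) = 5: in row 3, 5 can only go here (every other open cell in that row sees a 5).
(4,1) = 8 (hidden single in row 4).
Singles propagation stalls; (3,7) is still open with candidates {2,6}.
  Try (3,7) = 6: this forces (8,7)=9, (9,9)=1, (1,7)=2, (8,4)=3; then (8,8) has no candidate left — contradiction.
So (3,7) = 2.
(1,7) = 9 (sole candidate).
(8,7) = 6 (sole candidate).
(8,1) = 4 (sole candidate).
(8,2) = 1 (sole candidate).
(8,8) = 3 (sole candidate).
(9,2) = 7 (sole candidate).
(2,1) = 6 (sole candidate).
(7,2) = 6 (sole candidate).
(7,9) = 1 (sole candidate).
(8,4) = 9 (sole candidate).
(9,4) = 2 (sole candidate).
(9,6) = 1 (sole candidate).
(9,9) = 9 (sole candidate).
(6,4) = 3 (sole candidate).
(4,4) = 7 (sole candidate).
(4,5) = 4 (sole candidate).
(6,3) = 4 (sole candidate).
(6,6) = 2 (sole candidate).
(1,3) = 3 (sole candidate).
(1,9) = 4 (sole candidate).
(2,3) = 9 (sole candidate).
(2,9) = 3 (sole candidate).
(3,2) = 4: row 3 has {1,2,5,7,8,9}; col 2 has {1,2,5,6,7,8,9}; box has {1,2,3,5,6,7,8,9} → only 4 remains.
(3,5) = 3: row 3 has {1,2,4,5,7,8,9}; col 5 has {4,5,6,8,9}; box has {5,6,8,9} → only 3 remains.
(3,9) = 6: row 3 has {1,2,3,4,5,7,8,9}; col 9 has {1,2,3,4,5,7,8,9}; box has {2,3,4,5,8,9} → only 6 remains.

741539286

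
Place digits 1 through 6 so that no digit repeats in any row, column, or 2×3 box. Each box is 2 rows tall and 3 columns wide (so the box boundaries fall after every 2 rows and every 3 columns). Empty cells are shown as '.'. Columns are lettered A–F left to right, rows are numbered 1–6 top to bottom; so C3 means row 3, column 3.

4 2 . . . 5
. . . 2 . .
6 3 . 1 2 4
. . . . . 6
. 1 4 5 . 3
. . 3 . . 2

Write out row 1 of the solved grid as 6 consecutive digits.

F2 = 1: row 2 has {2}; col 6 has {2,3,4,5,6}; box has {2,5} → only 1 remains.
C3 = 5: row 3 has {1,2,3,4,6}; col 3 has {3,4}; box has {3,6} → only 5 remains.
B4 = 4: row 4 has {6}; col 2 has {1,2,3}; box has {3,5,6} → only 4 remains.
D4 = 3: row 4 has {4,6}; col 4 has {1,2,5}; box has {1,2,4,6} → only 3 remains.
E4 = 5: row 4 has {3,4,6}; col 5 has {2}; box has {1,2,3,4,6} → only 5 remains.
A5 = 2: row 5 has {1,3,4,5}; col 1 has {4,6}; box has {1,3,4} → only 2 remains.
E5 = 6: row 5 has {1,2,3,4,5}; col 5 has {2,5}; box has {2,3,5} → only 6 remains.
A6 = 5: row 6 has {2,3}; col 1 has {2,4,6}; box has {1,2,3,4} → only 5 remains.
B6 = 6: row 6 has {2,3,5}; col 2 has {1,2,3,4}; box has {1,2,3,4,5} → only 6 remains.
D6 = 4: row 6 has {2,3,5,6}; col 4 has {1,2,3,5}; box has {2,3,5,6} → only 4 remains.
E6 = 1: row 6 has {2,3,4,5,6}; col 5 has {2,5,6}; box has {2,3,4,5,6} → only 1 remains.
D1 = 6: row 1 has {2,4,5}; col 4 has {1,2,3,4,5}; box has {1,2,5} → only 6 remains.
E1 = 3: row 1 has {2,4,5,6}; col 5 has {1,2,5,6}; box has {1,2,5,6} → only 3 remains.
A2 = 3: row 2 has {1,2}; col 1 has {2,4,5,6}; box has {2,4} → only 3 remains.
B2 = 5: row 2 has {1,2,3}; col 2 has {1,2,3,4,6}; box has {2,3,4} → only 5 remains.
C2 = 6: row 2 has {1,2,3,5}; col 3 has {3,4,5}; box has {2,3,4,5} → only 6 remains.
E2 = 4: row 2 has {1,2,3,5,6}; col 5 has {1,2,3,5,6}; box has {1,2,3,5,6} → only 4 remains.
A4 = 1: row 4 has {3,4,5,6}; col 1 has {2,3,4,5,6}; box has {3,4,5,6} → only 1 remains.
C4 = 2: row 4 has {1,3,4,5,6}; col 3 has {3,4,5,6}; box has {1,3,4,5,6} → only 2 remains.
C1 = 1: row 1 has {2,3,4,5,6}; col 3 has {2,3,4,5,6}; box has {2,3,4,5,6} → only 1 remains.

421635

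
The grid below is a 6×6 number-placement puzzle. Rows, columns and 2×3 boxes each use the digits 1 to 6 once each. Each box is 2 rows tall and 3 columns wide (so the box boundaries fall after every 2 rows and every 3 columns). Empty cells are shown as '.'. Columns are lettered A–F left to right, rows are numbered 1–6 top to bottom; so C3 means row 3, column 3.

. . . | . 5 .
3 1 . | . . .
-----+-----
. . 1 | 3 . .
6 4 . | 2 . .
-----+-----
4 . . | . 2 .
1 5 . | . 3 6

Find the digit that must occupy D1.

A1 = 2 (sole candidate).
B1 = 6 (sole candidate).
C1 = 4 (sole candidate).
D1 = 1: row 1 has {2,4,5,6}; col 4 has {2,3}; box has {5} → only 1 remains.

1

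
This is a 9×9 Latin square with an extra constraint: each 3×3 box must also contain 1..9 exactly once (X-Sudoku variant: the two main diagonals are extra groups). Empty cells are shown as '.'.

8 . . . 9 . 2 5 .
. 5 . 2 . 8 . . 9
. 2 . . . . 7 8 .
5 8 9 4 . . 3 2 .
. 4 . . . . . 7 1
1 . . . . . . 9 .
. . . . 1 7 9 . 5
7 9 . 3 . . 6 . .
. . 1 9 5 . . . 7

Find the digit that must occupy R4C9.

6

R4C9 = 6: row 4 has {2,3,4,5,8,9}; col 9 has {1,5,7,9}; box has {1,2,3,7,9} → only 6 remains.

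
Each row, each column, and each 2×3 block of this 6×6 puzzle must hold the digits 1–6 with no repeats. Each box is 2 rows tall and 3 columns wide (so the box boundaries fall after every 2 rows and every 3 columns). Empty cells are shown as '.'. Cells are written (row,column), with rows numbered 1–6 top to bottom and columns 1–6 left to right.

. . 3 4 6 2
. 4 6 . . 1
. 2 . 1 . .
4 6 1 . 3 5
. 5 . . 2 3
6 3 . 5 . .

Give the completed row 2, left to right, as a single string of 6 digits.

246351

(1,2) = 1: row 1 has {2,3,4,6}; col 2 has {2,3,4,5,6}; box has {3,4,6} → only 1 remains.
(2,4) = 3: row 2 has {1,4,6}; col 4 has {1,4,5}; box has {1,2,4,6} → only 3 remains.
(2,5) = 5: row 2 has {1,3,4,6}; col 5 has {2,3,6}; box has {1,2,3,4,6} → only 5 remains.
(3,3) = 5: row 3 has {1,2}; col 3 has {1,3,6}; box has {1,2,4,6} → only 5 remains.
(3,5) = 4: row 3 has {1,2,5}; col 5 has {2,3,5,6}; box has {1,3,5} → only 4 remains.
(3,6) = 6: row 3 has {1,2,4,5}; col 6 has {1,2,3,5}; box has {1,3,4,5} → only 6 remains.
(4,4) = 2: row 4 has {1,3,4,5,6}; col 4 has {1,3,4,5}; box has {1,3,4,5,6} → only 2 remains.
(5,1) = 1: row 5 has {2,3,5}; col 1 has {4,6}; box has {3,5,6} → only 1 remains.
(5,3) = 4: row 5 has {1,2,3,5}; col 3 has {1,3,5,6}; box has {1,3,5,6} → only 4 remains.
(5,4) = 6: row 5 has {1,2,3,4,5}; col 4 has {1,2,3,4,5}; box has {2,3,5} → only 6 remains.
(6,3) = 2: row 6 has {3,5,6}; col 3 has {1,3,4,5,6}; box has {1,3,4,5,6} → only 2 remains.
(6,5) = 1: row 6 has {2,3,5,6}; col 5 has {2,3,4,5,6}; box has {2,3,5,6} → only 1 remains.
(6,6) = 4: row 6 has {1,2,3,5,6}; col 6 has {1,2,3,5,6}; box has {1,2,3,5,6} → only 4 remains.
(1,1) = 5: row 1 has {1,2,3,4,6}; col 1 has {1,4,6}; box has {1,3,4,6} → only 5 remains.
(2,1) = 2: row 2 has {1,3,4,5,6}; col 1 has {1,4,5,6}; box has {1,3,4,5,6} → only 2 remains.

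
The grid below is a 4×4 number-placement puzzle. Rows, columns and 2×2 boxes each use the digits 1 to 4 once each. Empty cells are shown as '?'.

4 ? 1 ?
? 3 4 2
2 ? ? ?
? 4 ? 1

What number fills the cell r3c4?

r1c2 = 2 (sole candidate).
r1c4 = 3 (sole candidate).
r2c1 = 1 (sole candidate).
r3c2 = 1 (sole candidate).
r3c3 = 3 (sole candidate).
r3c4 = 4: row 3 has {1,2,3}; col 4 has {1,2,3}; box has {1,3} → only 4 remains.

4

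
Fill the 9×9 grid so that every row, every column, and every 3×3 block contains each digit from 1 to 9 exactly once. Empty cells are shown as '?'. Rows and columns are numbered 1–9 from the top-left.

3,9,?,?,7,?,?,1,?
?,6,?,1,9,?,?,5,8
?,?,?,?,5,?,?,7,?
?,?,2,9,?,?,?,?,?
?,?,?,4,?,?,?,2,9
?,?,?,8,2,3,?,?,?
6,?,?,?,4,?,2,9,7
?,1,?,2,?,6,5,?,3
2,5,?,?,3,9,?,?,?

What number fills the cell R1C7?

4

R1C4 = 6: row 1 has {1,3,7,9}; col 4 has {1,2,4,8,9}; box has {1,5,7,9} → only 6 remains.
R1C7 = 4: row 1 has {1,3,6,7,9}; col 7 has {2,5}; box has {1,5,7,8} → only 4 remains.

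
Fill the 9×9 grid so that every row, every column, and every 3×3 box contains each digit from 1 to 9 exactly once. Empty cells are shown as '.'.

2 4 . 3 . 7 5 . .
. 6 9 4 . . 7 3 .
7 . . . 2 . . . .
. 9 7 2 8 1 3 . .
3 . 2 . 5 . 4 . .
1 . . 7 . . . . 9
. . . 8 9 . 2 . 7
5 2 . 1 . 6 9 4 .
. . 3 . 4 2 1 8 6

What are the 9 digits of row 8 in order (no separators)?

r2c1 = 8: row 2 has {3,4,6,7,9}; col 1 has {1,2,3,5,7}; box has {2,4,6,7,9} → only 8 remains.
r2c5 = 1: row 2 has {3,4,6,7,8,9}; col 5 has {2,4,5,8,9}; box has {2,3,4,7} → only 1 remains.
r2c6 = 5: row 2 has {1,3,4,6,7,8,9}; col 6 has {1,2,6,7}; box has {1,2,3,4,7} → only 5 remains.
r2c9 = 2: row 2 has {1,3,4,5,6,7,8,9}; col 9 has {6,7,9}; box has {3,5,7} → only 2 remains.
r4c9 = 5: row 4 has {1,2,3,7,8,9}; col 9 has {2,6,7,9}; box has {3,4,9} → only 5 remains.
r5c2 = 8: row 5 has {2,3,4,5}; col 2 has {2,4,6,9}; box has {1,2,3,7,9} → only 8 remains.
r5c6 = 9: row 5 has {2,3,4,5,8}; col 6 has {1,2,5,6,7}; box has {1,2,5,7,8} → only 9 remains.
r5c9 = 1: row 5 has {2,3,4,5,8,9}; col 9 has {2,5,6,7,9}; box has {3,4,5,9} → only 1 remains.
r6c2 = 5: row 6 has {1,7,9}; col 2 has {2,4,6,8,9}; box has {1,2,3,7,8,9} → only 5 remains.
r7c2 = 1: row 7 has {2,7,8,9}; col 2 has {2,4,5,6,8,9}; box has {2,3,5} → only 1 remains.
r7c6 = 3: row 7 has {1,2,7,8,9}; col 6 has {1,2,5,6,7,9}; box has {1,2,4,6,8,9} → only 3 remains.
r7c8 = 5: row 7 has {1,2,3,7,8,9}; col 8 has {3,4,8}; box has {1,2,4,6,7,8,9} → only 5 remains.
r8c3 = 8: row 8 has {1,2,4,5,6,9}; col 3 has {2,3,7,9}; box has {1,2,3,5} → only 8 remains.
r8c5 = 7: row 8 has {1,2,4,5,6,8,9}; col 5 has {1,2,4,5,8,9}; box has {1,2,3,4,6,8,9} → only 7 remains.
r8c9 = 3: row 8 has {1,2,4,5,6,7,8,9}; col 9 has {1,2,5,6,7,9}; box has {1,2,4,5,6,7,8,9} → only 3 remains.

528176943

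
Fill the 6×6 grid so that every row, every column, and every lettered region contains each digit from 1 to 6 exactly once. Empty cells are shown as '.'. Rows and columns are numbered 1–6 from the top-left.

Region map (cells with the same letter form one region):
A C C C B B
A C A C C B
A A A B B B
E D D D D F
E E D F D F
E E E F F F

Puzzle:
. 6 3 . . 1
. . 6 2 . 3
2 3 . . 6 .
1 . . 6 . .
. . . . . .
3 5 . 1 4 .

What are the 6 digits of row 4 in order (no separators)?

124635

r6c3 = 2 (sole candidate).
r6c6 = 6 (sole candidate).
r5c2 = 4 (sole candidate).
r2c2 = 1 (sole candidate).
r2c5 = 5 (sole candidate).
r4c2 = 2: row 4 has {1,6}; col 2 has {1,3,4,5,6}; region has {6} → only 2 remains.
r4c5 = 3: row 4 has {1,2,6}; col 5 has {4,5,6}; region has {2,6} → only 3 remains.
r4c6 = 5: row 4 has {1,2,3,6}; col 6 has {1,3,6}; region has {1,4,6} → only 5 remains.
r5c1 = 6 (sole candidate).
r5c4 = 3 (sole candidate).
r5c5 = 1 (sole candidate).
r5c6 = 2 (sole candidate).
r1c4 = 4 (sole candidate).
r1c5 = 2 (sole candidate).
r2c1 = 4 (sole candidate).
r3c4 = 5 (sole candidate).
r3c6 = 4 (sole candidate).
r4c3 = 4: row 4 has {1,2,3,5,6}; col 3 has {2,3,6}; region has {1,2,3,6} → only 4 remains.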